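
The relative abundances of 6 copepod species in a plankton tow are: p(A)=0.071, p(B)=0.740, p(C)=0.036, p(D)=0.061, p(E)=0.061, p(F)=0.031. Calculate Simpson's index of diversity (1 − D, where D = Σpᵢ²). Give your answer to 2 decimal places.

D = 0.071² + 0.74² + 0.036² + 0.061² + 0.061² + 0.031² = 0.0050 + 0.5476 + 0.0013 + 0.0037 + 0.0037 + 0.0010 = 0.5623 (working shown to 4 dp, full precision carried).
So 1 − D = 0.4377, i.e. 0.44 to 2 decimal places.

0.44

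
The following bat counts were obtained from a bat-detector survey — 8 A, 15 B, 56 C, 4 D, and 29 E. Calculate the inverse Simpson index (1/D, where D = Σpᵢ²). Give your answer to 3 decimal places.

2.929

Total N = 8+15+56+4+29 = 112, so the proportions are 0.071429, 0.133929, 0.5, 0.035714, 0.258929 (working shown to 6 dp, full precision carried).
D = 0.071429² + 0.133929² + 0.5² + 0.035714² + 0.258929² = 0.005102 + 0.017937 + 0.250000 + 0.001276 + 0.067044 = 0.341358.
So 1/D = 2.92947, i.e. 2.929 to 3 decimal places.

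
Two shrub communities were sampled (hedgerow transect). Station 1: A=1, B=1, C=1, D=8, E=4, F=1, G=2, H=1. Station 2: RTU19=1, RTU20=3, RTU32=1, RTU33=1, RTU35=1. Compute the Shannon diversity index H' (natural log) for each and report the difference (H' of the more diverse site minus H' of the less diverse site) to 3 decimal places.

0.229

Station 1: N=19, proportions 0.05263, 0.05263, 0.05263, 0.42105, 0.21053, 0.05263, 0.10526, 0.05263, giving H' = 1.70407 (working shown to 5 dp, full precision carried).
Station 2: N=7, proportions 0.14286, 0.42857, 0.14286, 0.14286, 0.14286, giving H' = 1.47508.
Difference = |1.70407 − 1.47508| = 0.22899, i.e. 0.229 to 3 decimal places.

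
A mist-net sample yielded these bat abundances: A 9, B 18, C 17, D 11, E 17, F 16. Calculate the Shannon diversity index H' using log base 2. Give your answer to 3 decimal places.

Total N = 9+18+17+11+17+16 = 88, so the proportions are 0.10227, 0.20455, 0.19318, 0.125, 0.19318, 0.18182 (working shown to 5 dp, full precision carried).
Each pᵢ log₂ pᵢ term: 0.10227×(-3.28951)=-0.33643, 0.20455×(-2.28951)=-0.46831, 0.19318×(-2.37197)=-0.45822, 0.125×(-3.00000)=-0.37500, 0.19318×(-2.37197)=-0.45822, 0.18182×(-2.45943)=-0.44717.
Sum = -2.54335, so H' = 2.543.

2.543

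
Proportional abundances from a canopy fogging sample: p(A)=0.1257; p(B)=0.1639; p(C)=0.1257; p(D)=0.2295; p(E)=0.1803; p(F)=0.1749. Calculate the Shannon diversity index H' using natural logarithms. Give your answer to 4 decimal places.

1.7694

Each pᵢ ln pᵢ term (working shown to 6 dp, full precision carried): 0.1257×(-2.073857)=-0.260684, 0.1639×(-1.808499)=-0.296413, 0.1257×(-2.073857)=-0.260684, 0.2295×(-1.471852)=-0.337790, 0.1803×(-1.713133)=-0.308878, 0.1749×(-1.743541)=-0.304945.
Sum = -1.769394, so H' = 1.7694.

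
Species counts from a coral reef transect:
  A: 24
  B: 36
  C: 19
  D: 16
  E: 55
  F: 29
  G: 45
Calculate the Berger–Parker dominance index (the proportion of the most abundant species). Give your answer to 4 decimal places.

Total N = 24+36+19+16+55+29+45 = 224, so the proportions are 0.107143, 0.160714, 0.084821, 0.071429, 0.245536, 0.129464, 0.200893 (working shown to 6 dp, full precision carried).
The largest proportion is 0.245536, i.e. d = 0.2455 to 4 decimal places.

0.2455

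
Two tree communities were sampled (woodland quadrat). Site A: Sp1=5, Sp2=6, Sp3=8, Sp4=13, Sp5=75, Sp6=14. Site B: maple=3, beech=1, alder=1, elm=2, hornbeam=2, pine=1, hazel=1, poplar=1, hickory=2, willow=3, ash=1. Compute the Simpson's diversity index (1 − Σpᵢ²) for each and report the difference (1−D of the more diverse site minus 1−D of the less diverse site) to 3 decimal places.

Site A: N=121, proportions 0.04132, 0.04959, 0.06612, 0.10744, 0.61983, 0.1157, giving 1−D = 0.58234 (working shown to 5 dp, full precision carried).
Site B: N=18, proportions 0.16667, 0.05556, 0.05556, 0.11111, 0.11111, 0.05556, 0.05556, 0.05556, 0.11111, 0.16667, 0.05556, giving 1−D = 0.88889.
Difference = |0.58234 − 0.88889| = 0.30655, i.e. 0.307 to 3 decimal places.

0.307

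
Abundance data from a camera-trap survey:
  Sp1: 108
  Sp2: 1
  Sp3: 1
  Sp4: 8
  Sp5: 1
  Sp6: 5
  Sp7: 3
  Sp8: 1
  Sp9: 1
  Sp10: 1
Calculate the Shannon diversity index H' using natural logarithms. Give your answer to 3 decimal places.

Total N = 108+1+1+8+1+5+3+1+1+1 = 130, so the proportions are 0.83077, 0.00769, 0.00769, 0.06154, 0.00769, 0.03846, 0.02308, 0.00769, 0.00769, 0.00769 (working shown to 5 dp, full precision carried).
Each pᵢ ln pᵢ term: 0.83077×(-0.18540)=-0.15403, 0.00769×(-4.86753)=-0.03744, 0.00769×(-4.86753)=-0.03744, 0.06154×(-2.78809)=-0.17157, 0.00769×(-4.86753)=-0.03744, 0.03846×(-3.25810)=-0.12531, 0.02308×(-3.76892)=-0.08698, 0.00769×(-4.86753)=-0.03744, 0.00769×(-4.86753)=-0.03744, 0.00769×(-4.86753)=-0.03744.
Sum = -0.76254, so H' = 0.763.

0.763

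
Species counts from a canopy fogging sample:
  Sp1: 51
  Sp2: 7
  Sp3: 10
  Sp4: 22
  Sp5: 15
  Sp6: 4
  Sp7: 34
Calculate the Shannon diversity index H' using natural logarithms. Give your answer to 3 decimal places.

Total N = 51+7+10+22+15+4+34 = 143, so the proportions are 0.35664, 0.04895, 0.06993, 0.15385, 0.1049, 0.02797, 0.23776 (working shown to 5 dp, full precision carried).
Each pᵢ ln pᵢ term: 0.35664×(-1.03102)=-0.36771, 0.04895×(-3.01693)=-0.14768, 0.06993×(-2.66026)=-0.18603, 0.15385×(-1.87180)=-0.28797, 0.1049×(-2.25479)=-0.23652, 0.02797×(-3.57655)=-0.10004, 0.23776×(-1.43648)=-0.34154.
Sum = -1.66749, so H' = 1.667.

1.667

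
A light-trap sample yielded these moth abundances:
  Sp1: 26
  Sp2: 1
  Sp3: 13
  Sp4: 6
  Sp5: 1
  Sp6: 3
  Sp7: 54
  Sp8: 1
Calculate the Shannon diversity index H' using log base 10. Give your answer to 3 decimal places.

Total N = 26+1+13+6+1+3+54+1 = 105, so the proportions are 0.24762, 0.00952, 0.12381, 0.05714, 0.00952, 0.02857, 0.51429, 0.00952 (working shown to 5 dp, full precision carried).
Each pᵢ log₁₀ pᵢ term: 0.24762×(-0.60622)=-0.15011, 0.00952×(-2.02119)=-0.01925, 0.12381×(-0.90725)=-0.11233, 0.05714×(-1.24304)=-0.07103, 0.00952×(-2.02119)=-0.01925, 0.02857×(-1.54407)=-0.04412, 0.51429×(-0.28880)=-0.14852, 0.00952×(-2.02119)=-0.01925.
Sum = -0.58385, so H' = 0.584.

0.584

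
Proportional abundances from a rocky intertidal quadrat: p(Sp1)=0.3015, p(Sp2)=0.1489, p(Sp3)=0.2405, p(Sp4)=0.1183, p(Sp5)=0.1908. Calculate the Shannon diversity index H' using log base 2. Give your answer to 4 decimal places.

2.2454

Each pᵢ log₂ pᵢ term (working shown to 6 dp, full precision carried): 0.3015×(-1.729770)=-0.521526, 0.1489×(-2.747584)=-0.409115, 0.2405×(-2.055891)=-0.494442, 0.1183×(-3.079478)=-0.364302, 0.1908×(-2.389867)=-0.455987.
Sum = -2.245372, so H' = 2.2454.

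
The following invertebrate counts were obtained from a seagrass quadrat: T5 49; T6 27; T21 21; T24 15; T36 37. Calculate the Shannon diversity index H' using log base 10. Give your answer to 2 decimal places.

Total N = 49+27+21+15+37 = 149, so the proportions are 0.3289, 0.1812, 0.1409, 0.1007, 0.2483 (working shown to 4 dp, full precision carried).
Each pᵢ log₁₀ pᵢ term: 0.3289×(-0.4830)=-0.1588, 0.1812×(-0.7418)=-0.1344, 0.1409×(-0.8510)=-0.1199, 0.1007×(-0.9971)=-0.1004, 0.2483×(-0.6050)=-0.1502.
Sum = -0.6638, so H' = 0.66.

0.66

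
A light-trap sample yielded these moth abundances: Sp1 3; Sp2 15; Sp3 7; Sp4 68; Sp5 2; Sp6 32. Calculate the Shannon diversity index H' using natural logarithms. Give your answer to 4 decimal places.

1.2477

Total N = 3+15+7+68+2+32 = 127, so the proportions are 0.023622, 0.11811, 0.055118, 0.535433, 0.015748, 0.251969 (working shown to 6 dp, full precision carried).
Each pᵢ ln pᵢ term: 0.023622×(-3.745575)=-0.088478, 0.11811×(-2.136137)=-0.252300, 0.055118×(-2.898277)=-0.159748, 0.535433×(-0.624679)=-0.334474, 0.015748×(-4.151040)=-0.065371, 0.251969×(-1.378451)=-0.347326.
Sum = -1.247696, so H' = 1.2477.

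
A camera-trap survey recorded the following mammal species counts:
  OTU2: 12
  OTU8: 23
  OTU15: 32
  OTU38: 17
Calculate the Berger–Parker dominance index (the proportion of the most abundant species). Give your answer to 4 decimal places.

Total N = 12+23+32+17 = 84, so the proportions are 0.142857, 0.27381, 0.380952, 0.202381 (working shown to 6 dp, full precision carried).
The largest proportion is 0.380952, i.e. d = 0.3810 to 4 decimal places.

0.3810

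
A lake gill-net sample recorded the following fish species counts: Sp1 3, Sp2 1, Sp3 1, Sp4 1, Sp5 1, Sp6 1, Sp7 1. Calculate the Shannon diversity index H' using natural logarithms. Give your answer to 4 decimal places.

1.8310

Total N = 3+1+1+1+1+1+1 = 9, so the proportions are 0.333333, 0.111111, 0.111111, 0.111111, 0.111111, 0.111111, 0.111111 (working shown to 6 dp, full precision carried).
Each pᵢ ln pᵢ term: 0.333333×(-1.098612)=-0.366204, 0.111111×(-2.197225)=-0.244136, 0.111111×(-2.197225)=-0.244136, 0.111111×(-2.197225)=-0.244136, 0.111111×(-2.197225)=-0.244136, 0.111111×(-2.197225)=-0.244136, 0.111111×(-2.197225)=-0.244136.
Sum = -1.831020, so H' = 1.8310.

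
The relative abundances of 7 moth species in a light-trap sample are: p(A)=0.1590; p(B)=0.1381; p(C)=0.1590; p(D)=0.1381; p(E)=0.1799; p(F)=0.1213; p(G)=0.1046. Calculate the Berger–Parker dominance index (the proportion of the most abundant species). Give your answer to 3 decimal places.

0.180

The largest proportion is 0.1799, i.e. d = 0.180 to 3 decimal places.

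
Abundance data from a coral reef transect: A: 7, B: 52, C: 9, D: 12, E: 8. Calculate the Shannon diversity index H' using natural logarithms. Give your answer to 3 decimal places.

Total N = 7+52+9+12+8 = 88, so the proportions are 0.07955, 0.59091, 0.10227, 0.13636, 0.09091 (working shown to 5 dp, full precision carried).
Each pᵢ ln pᵢ term: 0.07955×(-2.53143)=-0.20136, 0.59091×(-0.52609)=-0.31087, 0.10227×(-2.28011)=-0.23319, 0.13636×(-1.99243)=-0.27170, 0.09091×(-2.39790)=-0.21799.
Sum = -1.23512, so H' = 1.235.

1.235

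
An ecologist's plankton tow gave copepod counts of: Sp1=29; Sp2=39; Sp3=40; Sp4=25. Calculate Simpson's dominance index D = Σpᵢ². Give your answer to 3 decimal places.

0.259

Total N = 29+39+40+25 = 133, so the proportions are 0.21805, 0.29323, 0.30075, 0.18797 (working shown to 5 dp, full precision carried).
D = 0.21805² + 0.29323² + 0.30075² + 0.18797² = 0.04754 + 0.08599 + 0.09045 + 0.03533 = 0.25931.
To 3 decimal places, D = 0.259.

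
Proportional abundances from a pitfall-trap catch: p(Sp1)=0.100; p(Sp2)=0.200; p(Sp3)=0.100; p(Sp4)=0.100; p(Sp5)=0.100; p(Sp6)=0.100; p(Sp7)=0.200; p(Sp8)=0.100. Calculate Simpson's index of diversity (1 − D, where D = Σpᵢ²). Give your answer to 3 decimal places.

D = 0.1² + 0.2² + 0.1² + 0.1² + 0.1² + 0.1² + 0.2² + 0.1² = 0.01000 + 0.04000 + 0.01000 + 0.01000 + 0.01000 + 0.01000 + 0.04000 + 0.01000 = 0.14000 (working shown to 5 dp, full precision carried).
So 1 − D = 0.86000, i.e. 0.860 to 3 decimal places.

0.860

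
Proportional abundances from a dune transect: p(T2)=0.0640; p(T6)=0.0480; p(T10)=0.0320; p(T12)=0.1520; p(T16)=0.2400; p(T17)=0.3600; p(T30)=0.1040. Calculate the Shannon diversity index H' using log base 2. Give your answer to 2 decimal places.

Each pᵢ log₂ pᵢ term (working shown to 4 dp, full precision carried): 0.064×(-3.9658)=-0.2538, 0.048×(-4.3808)=-0.2103, 0.032×(-4.9658)=-0.1589, 0.152×(-2.7179)=-0.4131, 0.24×(-2.0589)=-0.4941, 0.36×(-1.4739)=-0.5306, 0.104×(-3.2653)=-0.3396.
Sum = -2.4005, so H' = 2.40.

2.40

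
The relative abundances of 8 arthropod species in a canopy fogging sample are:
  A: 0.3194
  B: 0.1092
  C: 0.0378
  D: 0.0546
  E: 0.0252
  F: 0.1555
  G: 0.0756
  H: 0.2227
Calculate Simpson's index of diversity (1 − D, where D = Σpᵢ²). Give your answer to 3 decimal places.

D = 0.3194² + 0.1092² + 0.0378² + 0.0546² + 0.0252² + 0.1555² + 0.0756² + 0.2227² = 0.10202 + 0.01192 + 0.00143 + 0.00298 + 0.00064 + 0.02418 + 0.00572 + 0.04960 = 0.19848 (working shown to 5 dp, full precision carried).
So 1 − D = 0.80152, i.e. 0.802 to 3 decimal places.

0.802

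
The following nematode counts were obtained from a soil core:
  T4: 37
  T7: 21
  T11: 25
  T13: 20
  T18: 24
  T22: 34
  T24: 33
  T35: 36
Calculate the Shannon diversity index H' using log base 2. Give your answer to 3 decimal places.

2.962

Total N = 37+21+25+20+24+34+33+36 = 230, so the proportions are 0.16087, 0.0913, 0.1087, 0.08696, 0.10435, 0.14783, 0.14348, 0.15652 (working shown to 5 dp, full precision carried).
Each pᵢ log₂ pᵢ term: 0.16087×(-2.63604)=-0.42406, 0.0913×(-3.45317)=-0.31529, 0.1087×(-3.20163)=-0.34800, 0.08696×(-3.52356)=-0.30640, 0.10435×(-3.26053)=-0.34023, 0.14783×(-2.75803)=-0.40771, 0.14348×(-2.80110)=-0.40190, 0.15652×(-2.67557)=-0.41878.
Sum = -2.96237, so H' = 2.962.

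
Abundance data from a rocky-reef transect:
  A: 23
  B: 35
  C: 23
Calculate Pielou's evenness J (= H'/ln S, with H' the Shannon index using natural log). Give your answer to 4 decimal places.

Total N = 23+35+23 = 81, so the proportions are 0.283951, 0.432099, 0.283951 (working shown to 6 dp, full precision carried).
H' = −Σ pᵢ ln pᵢ = −((-0.357481) + (-0.362575) + (-0.357481)) = 1.077537.
With S = 3 species, ln S = 1.098612, so J = 1.077537/1.098612 = 0.980816, i.e. 0.9808 to 4 decimal places.

0.9808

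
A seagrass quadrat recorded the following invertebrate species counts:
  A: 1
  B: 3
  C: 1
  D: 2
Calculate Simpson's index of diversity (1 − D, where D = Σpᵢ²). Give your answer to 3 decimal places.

0.694

Total N = 1+3+1+2 = 7, so the proportions are 0.14286, 0.42857, 0.14286, 0.28571 (working shown to 5 dp, full precision carried).
D = 0.14286² + 0.42857² + 0.14286² + 0.28571² = 0.02041 + 0.18367 + 0.02041 + 0.08163 = 0.30612.
So 1 − D = 0.69388, i.e. 0.694 to 3 decimal places.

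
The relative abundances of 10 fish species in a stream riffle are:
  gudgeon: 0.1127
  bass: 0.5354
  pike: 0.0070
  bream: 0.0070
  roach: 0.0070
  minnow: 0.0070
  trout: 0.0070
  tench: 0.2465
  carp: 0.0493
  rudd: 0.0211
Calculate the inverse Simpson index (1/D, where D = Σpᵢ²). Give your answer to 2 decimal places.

2.75

D = 0.1127² + 0.5354² + 0.007² + 0.007² + 0.007² + 0.007² + 0.007² + 0.2465² + 0.0493² + 0.0211² = 0.01270 + 0.28665 + 0.00005 + 0.00005 + 0.00005 + 0.00005 + 0.00005 + 0.06076 + 0.00243 + 0.00045 = 0.36324 (working shown to 5 dp, full precision carried).
So 1/D = 2.7530, i.e. 2.75 to 2 decimal places.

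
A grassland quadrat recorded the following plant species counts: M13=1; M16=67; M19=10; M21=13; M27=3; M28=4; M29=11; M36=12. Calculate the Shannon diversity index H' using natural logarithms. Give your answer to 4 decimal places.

1.4642

Total N = 1+67+10+13+3+4+11+12 = 121, so the proportions are 0.008264, 0.553719, 0.082645, 0.107438, 0.024793, 0.033058, 0.090909, 0.099174 (working shown to 6 dp, full precision carried).
Each pᵢ ln pᵢ term: 0.008264×(-4.795791)=-0.039635, 0.553719×(-0.591098)=-0.327302, 0.082645×(-2.493205)=-0.206050, 0.107438×(-2.230841)=-0.239677, 0.024793×(-3.697178)=-0.091666, 0.033058×(-3.409496)=-0.112711, 0.090909×(-2.397895)=-0.217990, 0.099174×(-2.310884)=-0.229179.
Sum = -1.464209, so H' = 1.4642.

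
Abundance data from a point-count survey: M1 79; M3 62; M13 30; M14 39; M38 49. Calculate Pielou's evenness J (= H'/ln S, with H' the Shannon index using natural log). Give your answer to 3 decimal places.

0.966

Total N = 79+62+30+39+49 = 259, so the proportions are 0.30502, 0.23938, 0.11583, 0.15058, 0.18919 (working shown to 5 dp, full precision carried).
H' = −Σ pᵢ ln pᵢ = −((-0.36217) + (-0.34224) + (-0.24969) + (-0.28509) + (-0.31500)) = 1.55419.
With S = 5 species, ln S = 1.60944, so J = 1.55419/1.60944 = 0.96567, i.e. 0.966 to 3 decimal places.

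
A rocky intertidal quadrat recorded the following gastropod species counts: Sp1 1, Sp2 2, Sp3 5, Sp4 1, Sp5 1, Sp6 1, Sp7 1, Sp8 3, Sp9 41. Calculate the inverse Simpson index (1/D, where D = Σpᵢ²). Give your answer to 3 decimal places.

1.819

Total N = 1+2+5+1+1+1+1+3+41 = 56, so the proportions are 0.017857, 0.035714, 0.089286, 0.017857, 0.017857, 0.017857, 0.017857, 0.053571, 0.732143 (working shown to 6 dp, full precision carried).
D = 0.017857² + 0.035714² + 0.089286² + 0.017857² + 0.017857² + 0.017857² + 0.017857² + 0.053571² + 0.732143² = 0.000319 + 0.001276 + 0.007972 + 0.000319 + 0.000319 + 0.000319 + 0.000319 + 0.002870 + 0.536033 = 0.549745.
So 1/D = 1.81903, i.e. 1.819 to 3 decimal places.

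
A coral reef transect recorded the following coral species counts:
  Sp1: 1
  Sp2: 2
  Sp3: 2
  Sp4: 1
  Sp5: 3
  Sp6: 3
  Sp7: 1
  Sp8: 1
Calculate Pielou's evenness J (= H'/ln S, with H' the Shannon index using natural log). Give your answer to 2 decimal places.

0.95

Total N = 1+2+2+1+3+3+1+1 = 14, so the proportions are 0.0714, 0.1429, 0.1429, 0.0714, 0.2143, 0.2143, 0.0714, 0.0714 (working shown to 4 dp, full precision carried).
H' = −Σ pᵢ ln pᵢ = −((-0.1885) + (-0.2780) + (-0.2780) + (-0.1885) + (-0.3301) + (-0.3301) + (-0.1885) + (-0.1885)) = 1.9702.
With S = 8 species, ln S = 2.0794, so J = 1.9702/2.0794 = 0.9475, i.e. 0.95 to 2 decimal places.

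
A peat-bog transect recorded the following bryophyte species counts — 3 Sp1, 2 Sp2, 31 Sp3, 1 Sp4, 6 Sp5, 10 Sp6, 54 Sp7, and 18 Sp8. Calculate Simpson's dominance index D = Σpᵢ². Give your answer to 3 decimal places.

0.278

Total N = 3+2+31+1+6+10+54+18 = 125, so the proportions are 0.024, 0.016, 0.248, 0.008, 0.048, 0.08, 0.432, 0.144 (working shown to 5 dp, full precision carried).
D = 0.024² + 0.016² + 0.248² + 0.008² + 0.048² + 0.08² + 0.432² + 0.144² = 0.00058 + 0.00026 + 0.06150 + 0.00006 + 0.00230 + 0.00640 + 0.18662 + 0.02074 = 0.27846.
To 3 decimal places, D = 0.278.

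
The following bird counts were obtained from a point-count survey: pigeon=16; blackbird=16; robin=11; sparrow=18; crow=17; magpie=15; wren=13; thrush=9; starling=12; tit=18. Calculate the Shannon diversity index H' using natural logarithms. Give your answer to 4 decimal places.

Total N = 16+16+11+18+17+15+13+9+12+18 = 145, so the proportions are 0.110345, 0.110345, 0.075862, 0.124138, 0.117241, 0.103448, 0.089655, 0.062069, 0.082759, 0.124138 (working shown to 6 dp, full precision carried).
Each pᵢ ln pᵢ term: 0.110345×(-2.204145)=-0.243216, 0.110345×(-2.204145)=-0.243216, 0.075862×(-2.578838)=-0.195636, 0.124138×(-2.086362)=-0.258997, 0.117241×(-2.143520)=-0.251309, 0.103448×(-2.268684)=-0.234691, 0.089655×(-2.411784)=-0.216229, 0.062069×(-2.779509)=-0.172521, 0.082759×(-2.491827)=-0.206220, 0.124138×(-2.086362)=-0.258997.
Sum = -2.281032, so H' = 2.2810.

2.2810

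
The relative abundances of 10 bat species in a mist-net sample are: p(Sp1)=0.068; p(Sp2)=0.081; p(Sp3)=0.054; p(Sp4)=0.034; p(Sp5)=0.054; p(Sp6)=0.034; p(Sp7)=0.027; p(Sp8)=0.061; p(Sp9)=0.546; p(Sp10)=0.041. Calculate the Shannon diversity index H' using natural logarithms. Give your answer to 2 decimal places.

1.66

Each pᵢ ln pᵢ term (working shown to 4 dp, full precision carried): 0.068×(-2.6882)=-0.1828, 0.081×(-2.5133)=-0.2036, 0.054×(-2.9188)=-0.1576, 0.034×(-3.3814)=-0.1150, 0.054×(-2.9188)=-0.1576, 0.034×(-3.3814)=-0.1150, 0.027×(-3.6119)=-0.0975, 0.061×(-2.7969)=-0.1706, 0.546×(-0.6051)=-0.3304, 0.041×(-3.1942)=-0.1310.
Sum = -1.6610, so H' = 1.66.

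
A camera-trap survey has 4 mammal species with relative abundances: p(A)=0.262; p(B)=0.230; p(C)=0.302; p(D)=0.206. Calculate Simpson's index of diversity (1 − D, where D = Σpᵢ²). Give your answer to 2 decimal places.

D = 0.262² + 0.23² + 0.302² + 0.206² = 0.0686 + 0.0529 + 0.0912 + 0.0424 = 0.2552 (working shown to 4 dp, full precision carried).
So 1 − D = 0.7448, i.e. 0.74 to 2 decimal places.

0.74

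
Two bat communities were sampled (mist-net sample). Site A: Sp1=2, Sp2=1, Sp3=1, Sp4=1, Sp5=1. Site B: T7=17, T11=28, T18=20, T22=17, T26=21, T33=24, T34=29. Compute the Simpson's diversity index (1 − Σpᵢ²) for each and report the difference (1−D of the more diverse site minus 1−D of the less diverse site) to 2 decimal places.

Site A: N=6, proportions 0.33333, 0.16667, 0.16667, 0.16667, 0.16667, giving 1−D = 0.77778 (working shown to 5 dp, full precision carried).
Site B: N=156, proportions 0.10897, 0.17949, 0.12821, 0.10897, 0.13462, 0.15385, 0.1859, giving 1−D = 0.85125.
Difference = |0.77778 − 0.85125| = 0.07347, i.e. 0.07 to 2 decimal places.

0.07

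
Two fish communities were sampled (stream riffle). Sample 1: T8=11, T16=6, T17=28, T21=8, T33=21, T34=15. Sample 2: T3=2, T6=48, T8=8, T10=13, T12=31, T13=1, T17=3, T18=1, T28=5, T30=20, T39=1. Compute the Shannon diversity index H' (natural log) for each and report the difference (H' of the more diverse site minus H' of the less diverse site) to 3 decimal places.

Sample 1: N=89, proportions 0.1236, 0.06742, 0.31461, 0.08989, 0.23596, 0.16854, giving H' = 1.66144 (working shown to 5 dp, full precision carried).
Sample 2: N=133, proportions 0.01504, 0.3609, 0.06015, 0.09774, 0.23308, 0.00752, 0.02256, 0.00752, 0.03759, 0.15038, 0.00752, giving H' = 1.77084.
Difference = |1.66144 − 1.77084| = 0.10940, i.e. 0.109 to 3 decimal places.

0.109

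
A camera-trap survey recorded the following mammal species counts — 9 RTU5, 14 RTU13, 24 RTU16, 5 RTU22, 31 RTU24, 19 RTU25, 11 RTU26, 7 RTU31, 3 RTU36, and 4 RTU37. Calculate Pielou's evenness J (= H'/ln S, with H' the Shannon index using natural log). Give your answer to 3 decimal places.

0.899

Total N = 9+14+24+5+31+19+11+7+3+4 = 127, so the proportions are 0.07087, 0.11024, 0.18898, 0.03937, 0.24409, 0.14961, 0.08661, 0.05512, 0.02362, 0.0315 (working shown to 5 dp, full precision carried).
H' = −Σ pᵢ ln pᵢ = −((-0.18758) + (-0.24309) + (-0.31486) + (-0.12735) + (-0.34422) + (-0.28421) + (-0.21188) + (-0.15975) + (-0.08848) + (-0.10891)) = 2.07033.
With S = 10 species, ln S = 2.30259, so J = 2.07033/2.30259 = 0.89913, i.e. 0.899 to 3 decimal places.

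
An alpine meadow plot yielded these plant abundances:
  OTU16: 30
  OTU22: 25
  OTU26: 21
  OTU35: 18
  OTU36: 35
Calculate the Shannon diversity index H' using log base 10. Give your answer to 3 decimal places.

Total N = 30+25+21+18+35 = 129, so the proportions are 0.23256, 0.1938, 0.16279, 0.13953, 0.27132 (working shown to 5 dp, full precision carried).
Each pᵢ log₁₀ pᵢ term: 0.23256×(-0.63347)=-0.14732, 0.1938×(-0.71265)=-0.13811, 0.16279×(-0.78837)=-0.12834, 0.13953×(-0.85532)=-0.11935, 0.27132×(-0.56652)=-0.15371.
Sum = -0.68682, so H' = 0.687.

0.687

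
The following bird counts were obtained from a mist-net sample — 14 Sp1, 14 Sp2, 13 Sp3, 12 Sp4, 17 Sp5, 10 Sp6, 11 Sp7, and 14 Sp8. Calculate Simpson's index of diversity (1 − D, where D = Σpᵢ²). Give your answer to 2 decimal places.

0.87

Total N = 14+14+13+12+17+10+11+14 = 105, so the proportions are 0.1333, 0.1333, 0.1238, 0.1143, 0.1619, 0.0952, 0.1048, 0.1333 (working shown to 4 dp, full precision carried).
D = 0.1333² + 0.1333² + 0.1238² + 0.1143² + 0.1619² + 0.0952² + 0.1048² + 0.1333² = 0.0178 + 0.0178 + 0.0153 + 0.0131 + 0.0262 + 0.0091 + 0.0110 + 0.0178 = 0.1280.
So 1 − D = 0.8720, i.e. 0.87 to 2 decimal places.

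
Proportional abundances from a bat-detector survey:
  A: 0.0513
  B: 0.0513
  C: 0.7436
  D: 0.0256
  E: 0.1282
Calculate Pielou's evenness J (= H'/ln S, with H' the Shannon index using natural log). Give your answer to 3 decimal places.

0.548

H' = −Σ pᵢ ln pᵢ = −((-0.15236) + (-0.15236) + (-0.22029) + (-0.09383) + (-0.26334)) = 0.88219 (working shown to 5 dp, full precision carried).
With S = 5 species, ln S = 1.60944, so J = 0.88219/1.60944 = 0.54814, i.e. 0.548 to 3 decimal places.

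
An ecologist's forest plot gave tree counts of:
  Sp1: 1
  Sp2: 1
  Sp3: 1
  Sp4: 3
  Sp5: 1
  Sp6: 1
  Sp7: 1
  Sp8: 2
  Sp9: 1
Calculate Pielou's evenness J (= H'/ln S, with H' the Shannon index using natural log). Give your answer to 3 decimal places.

0.953

Total N = 1+1+1+3+1+1+1+2+1 = 12, so the proportions are 0.08333, 0.08333, 0.08333, 0.25, 0.08333, 0.08333, 0.08333, 0.16667, 0.08333 (working shown to 5 dp, full precision carried).
H' = −Σ pᵢ ln pᵢ = −((-0.20708) + (-0.20708) + (-0.20708) + (-0.34657) + (-0.20708) + (-0.20708) + (-0.20708) + (-0.29863) + (-0.20708)) = 2.09473.
With S = 9 species, ln S = 2.19722, so J = 2.09473/2.19722 = 0.95335, i.e. 0.953 to 3 decimal places.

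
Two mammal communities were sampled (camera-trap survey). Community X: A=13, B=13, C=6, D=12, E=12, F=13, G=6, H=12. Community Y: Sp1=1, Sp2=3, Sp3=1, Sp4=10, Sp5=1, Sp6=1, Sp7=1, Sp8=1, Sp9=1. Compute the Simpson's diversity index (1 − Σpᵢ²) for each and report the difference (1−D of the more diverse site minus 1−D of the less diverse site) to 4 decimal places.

Community X: N=87, proportions 0.149425, 0.149425, 0.068966, 0.137931, 0.137931, 0.149425, 0.068966, 0.137931, giving 1−D = 0.866429 (working shown to 6 dp, full precision carried).
Community Y: N=20, proportions 0.05, 0.15, 0.05, 0.5, 0.05, 0.05, 0.05, 0.05, 0.05, giving 1−D = 0.710000.
Difference = |0.866429 − 0.710000| = 0.156429, i.e. 0.1564 to 4 decimal places.

0.1564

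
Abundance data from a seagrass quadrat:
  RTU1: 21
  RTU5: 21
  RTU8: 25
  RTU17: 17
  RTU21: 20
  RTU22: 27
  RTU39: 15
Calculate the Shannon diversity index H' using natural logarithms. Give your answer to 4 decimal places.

Total N = 21+21+25+17+20+27+15 = 146, so the proportions are 0.143836, 0.143836, 0.171233, 0.116438, 0.136986, 0.184932, 0.10274 (working shown to 6 dp, full precision carried).
Each pᵢ ln pᵢ term: 0.143836×(-1.939084)=-0.278909, 0.143836×(-1.939084)=-0.278909, 0.171233×(-1.764731)=-0.302180, 0.116438×(-2.150393)=-0.250388, 0.136986×(-1.987874)=-0.272312, 0.184932×(-1.687770)=-0.312122, 0.10274×(-2.275556)=-0.233790.
Sum = -1.928610, so H' = 1.9286.

1.9286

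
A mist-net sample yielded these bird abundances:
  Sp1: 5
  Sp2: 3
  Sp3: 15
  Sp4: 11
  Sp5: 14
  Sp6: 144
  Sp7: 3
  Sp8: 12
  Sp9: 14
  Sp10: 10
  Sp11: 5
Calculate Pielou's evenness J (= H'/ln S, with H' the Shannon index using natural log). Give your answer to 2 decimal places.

0.63

Total N = 5+3+15+11+14+144+3+12+14+10+5 = 236, so the proportions are 0.0212, 0.0127, 0.0636, 0.0466, 0.0593, 0.6102, 0.0127, 0.0508, 0.0593, 0.0424, 0.0212 (working shown to 4 dp, full precision carried).
H' = −Σ pᵢ ln pᵢ = −((-0.0817) + (-0.0555) + (-0.1752) + (-0.1429) + (-0.1676) + (-0.3014) + (-0.0555) + (-0.1515) + (-0.1676) + (-0.1340) + (-0.0817)) = 1.5144.
With S = 11 species, ln S = 2.3979, so J = 1.5144/2.3979 = 0.6315, i.e. 0.63 to 2 decimal places.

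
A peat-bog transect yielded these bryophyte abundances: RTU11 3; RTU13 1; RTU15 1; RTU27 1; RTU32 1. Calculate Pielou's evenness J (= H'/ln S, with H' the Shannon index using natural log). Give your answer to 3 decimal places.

0.917

Total N = 3+1+1+1+1 = 7, so the proportions are 0.42857, 0.14286, 0.14286, 0.14286, 0.14286 (working shown to 5 dp, full precision carried).
H' = −Σ pᵢ ln pᵢ = −((-0.36313) + (-0.27799) + (-0.27799) + (-0.27799) + (-0.27799)) = 1.47508.
With S = 5 species, ln S = 1.60944, so J = 1.47508/1.60944 = 0.91652, i.e. 0.917 to 3 decimal places.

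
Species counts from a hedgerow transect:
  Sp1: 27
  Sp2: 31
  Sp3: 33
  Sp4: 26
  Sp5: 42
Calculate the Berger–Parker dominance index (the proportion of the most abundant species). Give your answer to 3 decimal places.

0.264

Total N = 27+31+33+26+42 = 159, so the proportions are 0.16981, 0.19497, 0.20755, 0.16352, 0.26415 (working shown to 5 dp, full precision carried).
The largest proportion is 0.26415, i.e. d = 0.264 to 3 decimal places.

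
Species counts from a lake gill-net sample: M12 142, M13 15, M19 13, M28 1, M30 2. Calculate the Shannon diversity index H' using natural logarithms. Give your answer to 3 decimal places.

Total N = 142+15+13+1+2 = 173, so the proportions are 0.82081, 0.08671, 0.07514, 0.00578, 0.01156 (working shown to 5 dp, full precision carried).
Each pᵢ ln pᵢ term: 0.82081×(-0.19746)=-0.16208, 0.08671×(-2.44524)=-0.21202, 0.07514×(-2.58834)=-0.19450, 0.00578×(-5.15329)=-0.02979, 0.01156×(-4.46014)=-0.05156.
Sum = -0.64995, so H' = 0.650.

0.650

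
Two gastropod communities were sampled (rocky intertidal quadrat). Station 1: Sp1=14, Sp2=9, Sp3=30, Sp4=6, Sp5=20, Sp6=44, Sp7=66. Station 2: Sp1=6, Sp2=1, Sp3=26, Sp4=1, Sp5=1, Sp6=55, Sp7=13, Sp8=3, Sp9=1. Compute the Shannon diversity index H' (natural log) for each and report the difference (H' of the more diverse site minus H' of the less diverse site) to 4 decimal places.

Station 1: N=189, proportions 0.074074, 0.047619, 0.15873, 0.031746, 0.10582, 0.232804, 0.349206, giving H' = 1.683840 (working shown to 6 dp, full precision carried).
Station 2: N=107, proportions 0.056075, 0.009346, 0.242991, 0.009346, 0.009346, 0.514019, 0.121495, 0.028037, 0.009346, giving H' = 1.378394.
Difference = |1.683840 − 1.378394| = 0.305446, i.e. 0.3054 to 4 decimal places.

0.3054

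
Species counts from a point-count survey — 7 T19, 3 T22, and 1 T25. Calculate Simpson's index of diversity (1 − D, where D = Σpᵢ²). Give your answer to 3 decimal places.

Total N = 7+3+1 = 11, so the proportions are 0.63636, 0.27273, 0.09091 (working shown to 5 dp, full precision carried).
D = 0.63636² + 0.27273² + 0.09091² = 0.40496 + 0.07438 + 0.00826 = 0.48760.
So 1 − D = 0.51240, i.e. 0.512 to 3 decimal places.

0.512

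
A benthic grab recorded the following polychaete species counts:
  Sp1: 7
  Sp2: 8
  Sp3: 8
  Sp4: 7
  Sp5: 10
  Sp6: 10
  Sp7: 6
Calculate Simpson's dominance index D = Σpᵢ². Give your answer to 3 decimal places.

0.147

Total N = 7+8+8+7+10+10+6 = 56, so the proportions are 0.125, 0.14286, 0.14286, 0.125, 0.17857, 0.17857, 0.10714 (working shown to 5 dp, full precision carried).
D = 0.125² + 0.14286² + 0.14286² + 0.125² + 0.17857² + 0.17857² + 0.10714² = 0.01562 + 0.02041 + 0.02041 + 0.01562 + 0.03189 + 0.03189 + 0.01148 = 0.14732.
To 3 decimal places, D = 0.147.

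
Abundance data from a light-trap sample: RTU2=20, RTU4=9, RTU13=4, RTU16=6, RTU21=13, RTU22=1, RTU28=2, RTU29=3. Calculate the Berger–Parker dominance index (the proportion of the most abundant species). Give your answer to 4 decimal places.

Total N = 20+9+4+6+13+1+2+3 = 58, so the proportions are 0.344828, 0.155172, 0.068966, 0.103448, 0.224138, 0.017241, 0.034483, 0.051724 (working shown to 6 dp, full precision carried).
The largest proportion is 0.344828, i.e. d = 0.3448 to 4 decimal places.

0.3448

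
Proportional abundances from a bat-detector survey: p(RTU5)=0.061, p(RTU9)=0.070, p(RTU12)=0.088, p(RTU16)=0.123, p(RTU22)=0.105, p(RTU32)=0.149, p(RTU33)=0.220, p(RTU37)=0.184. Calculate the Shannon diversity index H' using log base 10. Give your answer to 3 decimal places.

0.866

Each pᵢ log₁₀ pᵢ term (working shown to 5 dp, full precision carried): 0.061×(-1.21467)=-0.07409, 0.07×(-1.15490)=-0.08084, 0.088×(-1.05552)=-0.09289, 0.123×(-0.91009)=-0.11194, 0.105×(-0.97881)=-0.10278, 0.149×(-0.82681)=-0.12320, 0.22×(-0.65758)=-0.14467, 0.184×(-0.73518)=-0.13527.
Sum = -0.86568, so H' = 0.866.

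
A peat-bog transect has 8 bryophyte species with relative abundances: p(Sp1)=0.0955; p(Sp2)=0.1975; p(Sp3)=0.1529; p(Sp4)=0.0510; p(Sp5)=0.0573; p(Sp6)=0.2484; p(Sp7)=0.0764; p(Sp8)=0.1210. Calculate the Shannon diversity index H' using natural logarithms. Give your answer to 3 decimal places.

1.945

Each pᵢ ln pᵢ term (working shown to 5 dp, full precision carried): 0.0955×(-2.34863)=-0.22429, 0.1975×(-1.62202)=-0.32035, 0.1529×(-1.87797)=-0.28714, 0.051×(-2.97593)=-0.15177, 0.0573×(-2.85945)=-0.16385, 0.2484×(-1.39271)=-0.34595, 0.0764×(-2.57177)=-0.19648, 0.121×(-2.11196)=-0.25555.
Sum = -1.94538, so H' = 1.945.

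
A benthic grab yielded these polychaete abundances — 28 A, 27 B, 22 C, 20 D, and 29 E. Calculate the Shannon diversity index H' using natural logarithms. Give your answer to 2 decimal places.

Total N = 28+27+22+20+29 = 126, so the proportions are 0.2222, 0.2143, 0.1746, 0.1587, 0.2302 (working shown to 4 dp, full precision carried).
Each pᵢ ln pᵢ term: 0.2222×(-1.5041)=-0.3342, 0.2143×(-1.5404)=-0.3301, 0.1746×(-1.7452)=-0.3047, 0.1587×(-1.8405)=-0.2922, 0.2302×(-1.4690)=-0.3381.
Sum = -1.5993, so H' = 1.60.

1.60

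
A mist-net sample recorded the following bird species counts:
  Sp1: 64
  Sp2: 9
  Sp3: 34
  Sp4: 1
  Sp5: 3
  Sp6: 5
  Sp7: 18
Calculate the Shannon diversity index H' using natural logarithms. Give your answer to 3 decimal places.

1.396

Total N = 64+9+34+1+3+5+18 = 134, so the proportions are 0.47761, 0.06716, 0.25373, 0.00746, 0.02239, 0.03731, 0.13433 (working shown to 5 dp, full precision carried).
Each pᵢ ln pᵢ term: 0.47761×(-0.73896)=-0.35293, 0.06716×(-2.70062)=-0.18138, 0.25373×(-1.37148)=-0.34799, 0.00746×(-4.89784)=-0.03655, 0.02239×(-3.79923)=-0.08506, 0.03731×(-3.28840)=-0.12270, 0.13433×(-2.00747)=-0.26966.
Sum = -1.39628, so H' = 1.396.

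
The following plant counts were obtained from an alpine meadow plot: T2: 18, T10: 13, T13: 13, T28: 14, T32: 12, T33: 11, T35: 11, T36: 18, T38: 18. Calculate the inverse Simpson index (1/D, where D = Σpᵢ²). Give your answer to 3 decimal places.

8.660

Total N = 18+13+13+14+12+11+11+18+18 = 128, so the proportions are 0.140625, 0.1015625, 0.1015625, 0.109375, 0.09375, 0.0859375, 0.0859375, 0.140625, 0.140625 (working shown to 7 dp, full precision carried).
D = 0.140625² + 0.1015625² + 0.1015625² + 0.109375² + 0.09375² + 0.0859375² + 0.0859375² + 0.140625² + 0.140625² = 0.0197754 + 0.0103149 + 0.0103149 + 0.0119629 + 0.0087891 + 0.0073853 + 0.0073853 + 0.0197754 + 0.0197754 = 0.1154785.
So 1/D = 8.65962, i.e. 8.660 to 3 decimal places.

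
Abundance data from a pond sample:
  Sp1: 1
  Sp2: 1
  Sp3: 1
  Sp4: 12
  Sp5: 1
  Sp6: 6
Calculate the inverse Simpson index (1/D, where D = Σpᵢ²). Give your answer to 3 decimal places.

2.630

Total N = 1+1+1+12+1+6 = 22, so the proportions are 0.045455, 0.045455, 0.045455, 0.545455, 0.045455, 0.272727 (working shown to 6 dp, full precision carried).
D = 0.045455² + 0.045455² + 0.045455² + 0.545455² + 0.045455² + 0.272727² = 0.002066 + 0.002066 + 0.002066 + 0.297521 + 0.002066 + 0.074380 = 0.380165.
So 1/D = 2.63043, i.e. 2.630 to 3 decimal places.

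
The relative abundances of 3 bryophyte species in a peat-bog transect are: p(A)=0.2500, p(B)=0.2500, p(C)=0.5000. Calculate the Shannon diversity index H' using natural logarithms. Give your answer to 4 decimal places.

1.0397

Each pᵢ ln pᵢ term (working shown to 6 dp, full precision carried): 0.25×(-1.386294)=-0.346574, 0.25×(-1.386294)=-0.346574, 0.5×(-0.693147)=-0.346574.
Sum = -1.039721, so H' = 1.0397.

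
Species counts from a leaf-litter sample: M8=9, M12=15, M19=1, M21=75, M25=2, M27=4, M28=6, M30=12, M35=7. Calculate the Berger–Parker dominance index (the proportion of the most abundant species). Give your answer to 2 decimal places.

Total N = 9+15+1+75+2+4+6+12+7 = 131, so the proportions are 0.0687, 0.1145, 0.0076, 0.5725, 0.0153, 0.0305, 0.0458, 0.0916, 0.0534 (working shown to 4 dp, full precision carried).
The largest proportion is 0.5725, i.e. d = 0.57 to 2 decimal places.

0.57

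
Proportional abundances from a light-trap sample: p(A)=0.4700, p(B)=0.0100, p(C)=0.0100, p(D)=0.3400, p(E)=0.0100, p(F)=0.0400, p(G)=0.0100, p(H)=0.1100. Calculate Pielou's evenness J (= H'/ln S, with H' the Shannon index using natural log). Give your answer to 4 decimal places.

0.6143

H' = −Σ pᵢ ln pᵢ = −((-0.354861) + (-0.046052) + (-0.046052) + (-0.366795) + (-0.046052) + (-0.128755) + (-0.046052) + (-0.242800)) = 1.277418 (working shown to 6 dp, full precision carried).
With S = 8 species, ln S = 2.079442, so J = 1.277418/2.079442 = 0.614308, i.e. 0.6143 to 4 decimal places.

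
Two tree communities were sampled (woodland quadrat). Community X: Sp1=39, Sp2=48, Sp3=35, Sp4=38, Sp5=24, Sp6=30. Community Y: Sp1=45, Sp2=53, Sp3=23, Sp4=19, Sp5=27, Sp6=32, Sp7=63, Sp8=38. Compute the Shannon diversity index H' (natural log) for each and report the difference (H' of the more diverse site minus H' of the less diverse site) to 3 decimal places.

0.238

Community X: N=214, proportions 0.18224, 0.2243, 0.16355, 0.17757, 0.11215, 0.14019, giving H' = 1.76938 (working shown to 5 dp, full precision carried).
Community Y: N=300, proportions 0.15, 0.17667, 0.07667, 0.06333, 0.09, 0.10667, 0.21, 0.12667, giving H' = 2.00737.
Difference = |1.76938 − 2.00737| = 0.23799, i.e. 0.238 to 3 decimal places.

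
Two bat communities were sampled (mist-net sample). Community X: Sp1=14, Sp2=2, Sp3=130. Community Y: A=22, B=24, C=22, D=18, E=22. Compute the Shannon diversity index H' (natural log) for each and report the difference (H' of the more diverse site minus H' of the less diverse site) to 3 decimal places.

Community X: N=146, proportions 0.09589, 0.0137, 0.89041, giving H' = 0.38695 (working shown to 5 dp, full precision carried).
Community Y: N=108, proportions 0.2037, 0.22222, 0.2037, 0.16667, 0.2037, giving H' = 1.60520.
Difference = |0.38695 − 1.60520| = 1.21825, i.e. 1.218 to 3 decimal places.

1.218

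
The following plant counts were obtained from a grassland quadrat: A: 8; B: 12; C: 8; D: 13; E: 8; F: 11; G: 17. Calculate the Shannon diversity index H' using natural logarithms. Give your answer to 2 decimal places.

Total N = 8+12+8+13+8+11+17 = 77, so the proportions are 0.1039, 0.1558, 0.1039, 0.1688, 0.1039, 0.1429, 0.2208 (working shown to 4 dp, full precision carried).
Each pᵢ ln pᵢ term: 0.1039×(-2.2644)=-0.2353, 0.1558×(-1.8589)=-0.2897, 0.1039×(-2.2644)=-0.2353, 0.1688×(-1.7789)=-0.3003, 0.1039×(-2.2644)=-0.2353, 0.1429×(-1.9459)=-0.2780, 0.2208×(-1.5106)=-0.3335.
Sum = -1.9073, so H' = 1.91.

1.91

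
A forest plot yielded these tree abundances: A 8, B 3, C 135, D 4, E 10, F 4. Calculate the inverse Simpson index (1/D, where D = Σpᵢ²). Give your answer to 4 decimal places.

Total N = 8+3+135+4+10+4 = 164, so the proportions are 0.0487805, 0.0182927, 0.8231707, 0.0243902, 0.0609756, 0.0243902 (working shown to 7 dp, full precision carried).
D = 0.0487805² + 0.0182927² + 0.8231707² + 0.0243902² + 0.0609756² + 0.0243902² = 0.0023795 + 0.0003346 + 0.6776101 + 0.0005949 + 0.0037180 + 0.0005949 = 0.6852320.
So 1/D = 1.459360, i.e. 1.4594 to 4 decimal places.

1.4594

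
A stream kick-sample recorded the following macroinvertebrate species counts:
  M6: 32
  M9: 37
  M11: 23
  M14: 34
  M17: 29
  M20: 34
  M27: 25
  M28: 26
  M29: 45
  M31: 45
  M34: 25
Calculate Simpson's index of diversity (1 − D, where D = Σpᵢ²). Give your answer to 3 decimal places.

Total N = 32+37+23+34+29+34+25+26+45+45+25 = 355, so the proportions are 0.09014, 0.10423, 0.06479, 0.09577, 0.08169, 0.09577, 0.07042, 0.07324, 0.12676, 0.12676, 0.07042 (working shown to 5 dp, full precision carried).
D = 0.09014² + 0.10423² + 0.06479² + 0.09577² + 0.08169² + 0.09577² + 0.07042² + 0.07324² + 0.12676² + 0.12676² + 0.07042² = 0.00813 + 0.01086 + 0.00420 + 0.00917 + 0.00667 + 0.00917 + 0.00496 + 0.00536 + 0.01607 + 0.01607 + 0.00496 = 0.09562.
So 1 − D = 0.90438, i.e. 0.904 to 3 decimal places.

0.904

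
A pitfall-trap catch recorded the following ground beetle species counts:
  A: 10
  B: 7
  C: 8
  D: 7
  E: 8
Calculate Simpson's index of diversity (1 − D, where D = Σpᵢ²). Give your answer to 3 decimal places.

Total N = 10+7+8+7+8 = 40, so the proportions are 0.25, 0.175, 0.2, 0.175, 0.2 (working shown to 5 dp, full precision carried).
D = 0.25² + 0.175² + 0.2² + 0.175² + 0.2² = 0.06250 + 0.03062 + 0.04000 + 0.03062 + 0.04000 = 0.20375.
So 1 − D = 0.79625, i.e. 0.796 to 3 decimal places.

0.796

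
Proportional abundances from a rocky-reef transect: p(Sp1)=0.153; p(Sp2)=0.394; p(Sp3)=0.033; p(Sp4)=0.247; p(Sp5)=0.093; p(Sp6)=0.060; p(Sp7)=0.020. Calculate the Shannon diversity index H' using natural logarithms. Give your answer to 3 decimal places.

1.580

Each pᵢ ln pᵢ term (working shown to 5 dp, full precision carried): 0.153×(-1.87732)=-0.28723, 0.394×(-0.93140)=-0.36697, 0.033×(-3.41125)=-0.11257, 0.247×(-1.39837)=-0.34540, 0.093×(-2.37516)=-0.22089, 0.06×(-2.81341)=-0.16880, 0.02×(-3.91202)=-0.07824.
Sum = -1.58011, so H' = 1.580.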